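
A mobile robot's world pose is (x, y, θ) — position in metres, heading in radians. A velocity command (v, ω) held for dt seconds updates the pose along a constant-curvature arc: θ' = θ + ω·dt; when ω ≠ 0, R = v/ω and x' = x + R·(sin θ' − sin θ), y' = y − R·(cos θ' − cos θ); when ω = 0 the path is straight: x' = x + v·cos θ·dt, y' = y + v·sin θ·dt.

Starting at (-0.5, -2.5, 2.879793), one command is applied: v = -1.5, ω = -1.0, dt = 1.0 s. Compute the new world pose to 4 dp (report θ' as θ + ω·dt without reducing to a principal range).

(0.5407, -3.4927, 1.8798)

θ' = 2.8798 + -1.0·1.0 = 1.8798
R = v/ω = -1.5/-1.0 = 1.5000
x' = -0.5 + 1.5000·(sin 1.8798 − sin 2.8798) = 0.5407
y' = -2.5 − 1.5000·(cos 1.8798 − cos 2.8798) = -3.4927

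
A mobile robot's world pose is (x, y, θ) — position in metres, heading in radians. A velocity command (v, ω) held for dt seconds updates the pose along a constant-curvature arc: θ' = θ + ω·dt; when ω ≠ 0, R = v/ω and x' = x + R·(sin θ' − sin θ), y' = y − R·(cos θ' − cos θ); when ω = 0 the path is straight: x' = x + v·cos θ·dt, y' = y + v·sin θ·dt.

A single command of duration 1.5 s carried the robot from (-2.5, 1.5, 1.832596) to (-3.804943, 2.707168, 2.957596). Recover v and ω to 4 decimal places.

v = 1.2500, ω = 0.7500

Δθ = 2.957596 − 1.832596 = 1.125000
ω = Δθ/dt = 1.125000/1.5 = 0.7500
R = Δx/(sin θ' − sin θ) = 1.6667
v = R·ω = 1.6667·0.7500 = 1.2500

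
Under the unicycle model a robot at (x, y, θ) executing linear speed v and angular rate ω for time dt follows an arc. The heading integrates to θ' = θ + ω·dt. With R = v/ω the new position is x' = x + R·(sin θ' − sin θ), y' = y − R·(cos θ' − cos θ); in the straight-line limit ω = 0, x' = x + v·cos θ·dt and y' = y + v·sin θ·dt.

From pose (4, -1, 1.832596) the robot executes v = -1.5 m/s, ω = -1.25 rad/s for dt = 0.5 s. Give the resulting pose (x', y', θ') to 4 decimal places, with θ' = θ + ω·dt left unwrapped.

(3.9626, -1.7369, 1.2076)

θ' = 1.8326 + -1.25·0.5 = 1.2076
R = v/ω = -1.5/-1.25 = 1.2000
x' = 4 + 1.2000·(sin 1.2076 − sin 1.8326) = 3.9626
y' = -1 − 1.2000·(cos 1.2076 − cos 1.8326) = -1.7369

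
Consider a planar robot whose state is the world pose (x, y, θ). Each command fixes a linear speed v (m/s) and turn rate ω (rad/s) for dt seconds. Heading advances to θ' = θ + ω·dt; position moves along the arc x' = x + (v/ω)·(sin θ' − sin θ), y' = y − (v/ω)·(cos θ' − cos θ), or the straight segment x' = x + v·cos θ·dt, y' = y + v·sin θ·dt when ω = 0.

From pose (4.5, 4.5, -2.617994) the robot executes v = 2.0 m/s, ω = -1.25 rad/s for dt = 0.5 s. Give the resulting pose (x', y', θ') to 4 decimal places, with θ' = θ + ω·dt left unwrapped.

(3.5380, 4.2939, -3.2430)

θ' = -2.6180 + -1.25·0.5 = -3.2430
R = v/ω = 2.0/-1.25 = -1.6000
x' = 4.5 + -1.6000·(sin -3.2430 − sin -2.6180) = 3.5380
y' = 4.5 − -1.6000·(cos -3.2430 − cos -2.6180) = 4.2939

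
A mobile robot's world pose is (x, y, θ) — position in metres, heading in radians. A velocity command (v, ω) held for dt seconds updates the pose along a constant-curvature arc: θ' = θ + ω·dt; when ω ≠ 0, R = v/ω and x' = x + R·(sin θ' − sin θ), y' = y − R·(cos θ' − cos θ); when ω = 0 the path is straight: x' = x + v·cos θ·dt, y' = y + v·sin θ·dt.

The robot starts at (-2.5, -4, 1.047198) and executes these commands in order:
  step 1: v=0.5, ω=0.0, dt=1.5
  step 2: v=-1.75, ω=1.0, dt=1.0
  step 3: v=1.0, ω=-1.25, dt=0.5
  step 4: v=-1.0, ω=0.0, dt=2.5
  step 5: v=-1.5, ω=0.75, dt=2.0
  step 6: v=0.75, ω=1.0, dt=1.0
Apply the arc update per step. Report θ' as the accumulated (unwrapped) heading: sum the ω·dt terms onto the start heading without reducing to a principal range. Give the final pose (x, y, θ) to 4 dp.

(-1.7633, -9.4625, 3.9222)

step 1: θ'=1.0472 (straight) → pose (-2.1250, -3.3505, 1.0472)
step 2: θ'=2.0472 (R=-1.7500) → pose (-2.1646, -5.0280, 2.0472)
step 3: θ'=1.4222 (R=-0.8000) → pose (-2.2449, -4.5427, 1.4222)
step 4: θ'=1.4222 (straight) → pose (-2.6150, -7.0151, 1.4222)
step 5: θ'=2.9222 (R=-2.0000) → pose (-1.0723, -9.2633, 2.9222)
step 6: θ'=3.9222 (R=0.7500) → pose (-1.7633, -9.4625, 3.9222)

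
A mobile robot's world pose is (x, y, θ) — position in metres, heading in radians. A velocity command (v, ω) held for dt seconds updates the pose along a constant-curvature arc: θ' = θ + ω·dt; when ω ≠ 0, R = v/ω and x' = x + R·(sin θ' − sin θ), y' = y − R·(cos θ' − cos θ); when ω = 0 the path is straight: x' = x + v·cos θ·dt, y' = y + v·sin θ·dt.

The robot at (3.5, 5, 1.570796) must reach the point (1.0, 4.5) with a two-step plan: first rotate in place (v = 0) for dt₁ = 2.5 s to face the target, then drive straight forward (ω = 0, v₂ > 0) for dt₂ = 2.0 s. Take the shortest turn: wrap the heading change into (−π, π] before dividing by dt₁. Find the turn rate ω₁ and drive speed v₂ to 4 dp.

ω₁ = 0.7073, v₂ = 1.2748

heading to target = atan2(4.5−5, 1−3.5) = -2.9442
Δθ = wrap(-2.9442 − 1.5708) = 1.7682; ω₁ = Δθ/dt₁ = 0.7073
distance = √((1−3.5)² + (4.5−5)²) = 2.5495; v₂ = distance/dt₂ = 1.2748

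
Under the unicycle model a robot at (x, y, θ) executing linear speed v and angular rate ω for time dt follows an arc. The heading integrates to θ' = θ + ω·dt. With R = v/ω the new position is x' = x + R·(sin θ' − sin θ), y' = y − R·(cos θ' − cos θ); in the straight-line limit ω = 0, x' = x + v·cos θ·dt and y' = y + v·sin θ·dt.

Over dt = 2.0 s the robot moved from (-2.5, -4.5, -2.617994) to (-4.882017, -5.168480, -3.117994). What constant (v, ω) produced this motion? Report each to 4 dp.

Δθ = -3.117994 − -2.617994 = -0.500000
ω = Δθ/dt = -0.500000/2.0 = -0.2500
R = Δx/(sin θ' − sin θ) = -5.0000
v = R·ω = -5.0000·-0.2500 = 1.2500

v = 1.2500, ω = -0.2500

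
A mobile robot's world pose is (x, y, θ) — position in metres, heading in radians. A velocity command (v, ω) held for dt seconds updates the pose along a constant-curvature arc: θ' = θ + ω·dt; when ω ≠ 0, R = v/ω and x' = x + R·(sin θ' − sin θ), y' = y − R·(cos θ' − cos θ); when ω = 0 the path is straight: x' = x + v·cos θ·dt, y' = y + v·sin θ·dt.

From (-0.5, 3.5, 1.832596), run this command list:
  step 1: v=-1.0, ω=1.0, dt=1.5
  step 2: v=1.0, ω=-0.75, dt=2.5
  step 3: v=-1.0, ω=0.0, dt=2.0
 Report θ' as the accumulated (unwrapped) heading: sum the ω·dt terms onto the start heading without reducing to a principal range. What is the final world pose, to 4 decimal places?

step 1: θ'=3.3326 (R=-1.0000) → pose (0.6558, 2.7770, 3.3326)
step 2: θ'=1.4576 (R=-1.3333) → pose (-0.9222, 4.2367, 1.4576)
step 3: θ'=1.4576 (straight) → pose (-1.1481, 2.2495, 1.4576)

(-1.1481, 2.2495, 1.4576)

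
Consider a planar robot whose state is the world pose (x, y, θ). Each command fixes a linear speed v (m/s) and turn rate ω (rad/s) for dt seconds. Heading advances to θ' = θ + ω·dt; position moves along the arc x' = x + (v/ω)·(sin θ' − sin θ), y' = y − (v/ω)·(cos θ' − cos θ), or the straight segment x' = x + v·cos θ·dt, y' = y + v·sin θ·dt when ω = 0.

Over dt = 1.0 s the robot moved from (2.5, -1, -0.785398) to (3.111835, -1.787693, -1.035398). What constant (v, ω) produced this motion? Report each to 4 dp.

Δθ = -1.035398 − -0.785398 = -0.250000
ω = Δθ/dt = -0.250000/1.0 = -0.2500
R = −Δy/(cos θ' − cos θ) = -4.0000
v = R·ω = -4.0000·-0.2500 = 1.0000

v = 1.0000, ω = -0.2500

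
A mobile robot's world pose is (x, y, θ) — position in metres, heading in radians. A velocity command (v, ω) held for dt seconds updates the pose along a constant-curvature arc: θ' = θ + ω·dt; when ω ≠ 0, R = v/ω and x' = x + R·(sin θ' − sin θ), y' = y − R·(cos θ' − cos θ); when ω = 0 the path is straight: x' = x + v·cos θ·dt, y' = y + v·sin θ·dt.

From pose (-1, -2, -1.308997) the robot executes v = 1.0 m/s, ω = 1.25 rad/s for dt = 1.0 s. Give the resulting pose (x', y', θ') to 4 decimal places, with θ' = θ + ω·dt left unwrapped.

θ' = -1.3090 + 1.25·1.0 = -0.0590
R = v/ω = 1.0/1.25 = 0.8000
x' = -1 + 0.8000·(sin -0.0590 − sin -1.3090) = -0.2744
y' = -2 − 0.8000·(cos -0.0590 − cos -1.3090) = -2.5916

(-0.2744, -2.5916, -0.0590)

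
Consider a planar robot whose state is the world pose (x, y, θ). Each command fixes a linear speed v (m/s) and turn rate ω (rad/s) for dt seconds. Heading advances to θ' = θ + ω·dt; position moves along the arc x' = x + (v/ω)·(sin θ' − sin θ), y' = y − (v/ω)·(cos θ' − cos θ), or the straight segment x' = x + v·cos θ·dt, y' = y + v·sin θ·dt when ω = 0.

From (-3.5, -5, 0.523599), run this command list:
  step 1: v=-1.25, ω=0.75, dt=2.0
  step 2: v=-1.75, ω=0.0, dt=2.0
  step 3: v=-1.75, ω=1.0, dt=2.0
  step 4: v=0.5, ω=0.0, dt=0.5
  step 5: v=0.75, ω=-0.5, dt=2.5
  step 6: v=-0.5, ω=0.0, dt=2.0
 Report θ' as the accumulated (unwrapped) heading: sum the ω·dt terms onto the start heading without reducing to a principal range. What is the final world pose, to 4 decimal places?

step 1: θ'=2.0236 (R=-1.6667) → pose (-4.1654, -7.1725, 2.0236)
step 2: θ'=2.0236 (straight) → pose (-2.6342, -10.3198, 2.0236)
step 3: θ'=4.0236 (R=-1.7500) → pose (0.2905, -10.6665, 4.0236)
step 4: θ'=4.0236 (straight) → pose (0.1316, -10.8595, 4.0236)
step 5: θ'=2.7736 (R=-1.5000) → pose (-1.5660, -11.3057, 2.7736)
step 6: θ'=2.7736 (straight) → pose (-0.6330, -11.6654, 2.7736)

(-0.6330, -11.6654, 2.7736)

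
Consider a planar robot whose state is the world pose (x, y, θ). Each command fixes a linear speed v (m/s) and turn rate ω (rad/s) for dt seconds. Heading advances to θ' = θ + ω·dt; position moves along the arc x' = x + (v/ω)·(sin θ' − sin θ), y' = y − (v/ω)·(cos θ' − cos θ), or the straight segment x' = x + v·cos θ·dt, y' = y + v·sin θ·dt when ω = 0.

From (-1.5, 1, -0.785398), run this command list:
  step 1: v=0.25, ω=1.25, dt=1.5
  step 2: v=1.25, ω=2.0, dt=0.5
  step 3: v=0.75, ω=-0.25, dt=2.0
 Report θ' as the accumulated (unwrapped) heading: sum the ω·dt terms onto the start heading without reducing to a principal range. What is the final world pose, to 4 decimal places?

(-1.5868, 3.0791, 1.5896)

step 1: θ'=1.0896 (R=0.2000) → pose (-1.1813, 1.0489, 1.0896)
step 2: θ'=2.0896 (R=0.6250) → pose (-1.1926, 1.6480, 2.0896)
step 3: θ'=1.5896 (R=-3.0000) → pose (-1.5868, 3.0791, 1.5896)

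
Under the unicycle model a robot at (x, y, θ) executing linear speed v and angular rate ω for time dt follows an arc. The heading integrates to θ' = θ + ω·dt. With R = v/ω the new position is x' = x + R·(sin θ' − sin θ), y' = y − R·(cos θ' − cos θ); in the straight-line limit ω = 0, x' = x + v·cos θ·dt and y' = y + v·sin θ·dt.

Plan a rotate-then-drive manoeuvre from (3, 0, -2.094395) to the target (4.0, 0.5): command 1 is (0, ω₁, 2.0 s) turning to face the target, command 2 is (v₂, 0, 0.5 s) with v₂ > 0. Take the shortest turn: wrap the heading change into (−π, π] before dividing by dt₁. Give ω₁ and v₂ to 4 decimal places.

ω₁ = 1.2790, v₂ = 2.2361

heading to target = atan2(0.5−0, 4−3) = 0.4636
Δθ = wrap(0.4636 − -2.0944) = 2.5580; ω₁ = Δθ/dt₁ = 1.2790
distance = √((4−3)² + (0.5−0)²) = 1.1180; v₂ = distance/dt₂ = 2.2361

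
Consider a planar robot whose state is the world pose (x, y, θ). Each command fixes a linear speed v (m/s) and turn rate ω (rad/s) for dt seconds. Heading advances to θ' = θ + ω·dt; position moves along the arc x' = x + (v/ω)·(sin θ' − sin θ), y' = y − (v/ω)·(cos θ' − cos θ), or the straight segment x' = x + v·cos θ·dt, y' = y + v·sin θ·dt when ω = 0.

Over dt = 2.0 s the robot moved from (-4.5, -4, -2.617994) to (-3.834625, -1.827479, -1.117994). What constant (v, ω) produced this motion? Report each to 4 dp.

v = -1.2500, ω = 0.7500

Δθ = -1.117994 − -2.617994 = 1.500000
ω = Δθ/dt = 1.500000/2.0 = 0.7500
R = −Δy/(cos θ' − cos θ) = -1.6667
v = R·ω = -1.6667·0.7500 = -1.2500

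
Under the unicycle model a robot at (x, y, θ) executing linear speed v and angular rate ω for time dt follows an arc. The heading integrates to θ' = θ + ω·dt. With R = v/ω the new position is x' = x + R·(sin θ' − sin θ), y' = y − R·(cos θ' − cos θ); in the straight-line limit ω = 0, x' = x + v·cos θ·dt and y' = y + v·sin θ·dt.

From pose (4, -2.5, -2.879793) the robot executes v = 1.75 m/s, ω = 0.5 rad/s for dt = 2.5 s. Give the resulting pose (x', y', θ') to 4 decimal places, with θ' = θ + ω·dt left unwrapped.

θ' = -2.8798 + 0.5·2.5 = -1.6298
R = v/ω = 1.75/0.5 = 3.5000
x' = 4 + 3.5000·(sin -1.6298 − sin -2.8798) = 1.4120
y' = -2.5 − 3.5000·(cos -1.6298 − cos -2.8798) = -5.6744

(1.4120, -5.6744, -1.6298)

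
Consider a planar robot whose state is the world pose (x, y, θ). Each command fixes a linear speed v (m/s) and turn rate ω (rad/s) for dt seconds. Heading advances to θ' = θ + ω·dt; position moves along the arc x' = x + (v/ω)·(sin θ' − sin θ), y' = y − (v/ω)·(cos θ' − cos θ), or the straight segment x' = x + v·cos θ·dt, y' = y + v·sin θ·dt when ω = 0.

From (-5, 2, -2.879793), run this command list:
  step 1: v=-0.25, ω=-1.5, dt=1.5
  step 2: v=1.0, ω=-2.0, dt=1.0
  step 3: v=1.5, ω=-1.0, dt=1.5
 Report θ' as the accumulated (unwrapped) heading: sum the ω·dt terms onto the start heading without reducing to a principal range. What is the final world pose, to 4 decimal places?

step 1: θ'=-5.1298 (R=0.1667) → pose (-4.8045, 1.7714, -5.1298)
step 2: θ'=-7.1298 (R=-0.5000) → pose (-3.9729, 1.9000, -7.1298)
step 3: θ'=-8.6298 (R=-1.5000) → pose (-4.0257, -0.1442, -8.6298)

(-4.0257, -0.1442, -8.6298)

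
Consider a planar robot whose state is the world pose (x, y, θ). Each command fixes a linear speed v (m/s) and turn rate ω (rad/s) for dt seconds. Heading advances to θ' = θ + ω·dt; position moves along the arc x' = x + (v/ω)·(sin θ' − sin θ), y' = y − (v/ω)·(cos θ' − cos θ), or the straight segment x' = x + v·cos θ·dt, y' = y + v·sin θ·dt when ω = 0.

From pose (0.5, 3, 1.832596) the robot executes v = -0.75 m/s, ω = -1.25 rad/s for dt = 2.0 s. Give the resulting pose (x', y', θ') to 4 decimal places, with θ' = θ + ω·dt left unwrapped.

θ' = 1.8326 + -1.25·2.0 = -0.6674
R = v/ω = -0.75/-1.25 = 0.6000
x' = 0.5 + 0.6000·(sin -0.6674 − sin 1.8326) = -0.4509
y' = 3 − 0.6000·(cos -0.6674 − cos 1.8326) = 2.3734

(-0.4509, 2.3734, -0.6674)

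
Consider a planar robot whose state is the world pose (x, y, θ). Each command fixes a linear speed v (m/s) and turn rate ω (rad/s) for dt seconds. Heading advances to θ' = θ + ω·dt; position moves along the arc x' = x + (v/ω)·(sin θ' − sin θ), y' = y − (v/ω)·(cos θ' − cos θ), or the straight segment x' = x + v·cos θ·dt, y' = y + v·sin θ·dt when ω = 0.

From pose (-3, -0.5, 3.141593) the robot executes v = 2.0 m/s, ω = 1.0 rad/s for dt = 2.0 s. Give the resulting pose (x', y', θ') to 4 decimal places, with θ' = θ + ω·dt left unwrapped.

(-4.8186, -3.3323, 5.1416)

θ' = 3.1416 + 1.0·2.0 = 5.1416
R = v/ω = 2.0/1.0 = 2.0000
x' = -3 + 2.0000·(sin 5.1416 − sin 3.1416) = -4.8186
y' = -0.5 − 2.0000·(cos 5.1416 − cos 3.1416) = -3.3323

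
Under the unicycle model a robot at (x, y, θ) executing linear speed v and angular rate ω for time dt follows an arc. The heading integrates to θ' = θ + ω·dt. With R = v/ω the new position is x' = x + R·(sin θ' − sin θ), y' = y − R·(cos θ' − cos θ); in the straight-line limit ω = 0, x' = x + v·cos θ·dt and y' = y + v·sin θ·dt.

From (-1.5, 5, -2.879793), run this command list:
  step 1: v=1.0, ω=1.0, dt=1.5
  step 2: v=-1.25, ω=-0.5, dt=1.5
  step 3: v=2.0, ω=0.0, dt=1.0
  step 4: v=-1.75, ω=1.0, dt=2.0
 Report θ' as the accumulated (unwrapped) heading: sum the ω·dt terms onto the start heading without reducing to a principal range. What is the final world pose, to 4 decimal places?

step 1: θ'=-1.3798 (R=1.0000) → pose (-2.2230, 3.8442, -1.3798)
step 2: θ'=-2.1298 (R=2.5000) → pose (-1.8879, 5.6447, -2.1298)
step 3: θ'=-2.1298 (straight) → pose (-2.9486, 3.9491, -2.1298)
step 4: θ'=-0.1298 (R=-1.7500) → pose (-4.2057, 6.6125, -0.1298)

(-4.2057, 6.6125, -0.1298)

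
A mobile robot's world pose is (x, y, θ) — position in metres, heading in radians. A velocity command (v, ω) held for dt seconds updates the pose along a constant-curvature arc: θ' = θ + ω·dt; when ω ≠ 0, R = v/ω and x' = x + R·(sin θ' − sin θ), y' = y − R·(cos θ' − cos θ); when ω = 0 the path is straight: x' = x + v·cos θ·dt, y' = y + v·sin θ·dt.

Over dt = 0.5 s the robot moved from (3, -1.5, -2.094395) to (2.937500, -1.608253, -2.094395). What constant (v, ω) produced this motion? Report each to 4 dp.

v = 0.2500, ω = 0.0000

Δθ = -2.094395 − -2.094395 = 0.000000
ω = Δθ/dt = 0.000000/0.5 = 0.0000
ω = 0 → v = (Δx·cos θ + Δy·sin θ)/dt = 0.2500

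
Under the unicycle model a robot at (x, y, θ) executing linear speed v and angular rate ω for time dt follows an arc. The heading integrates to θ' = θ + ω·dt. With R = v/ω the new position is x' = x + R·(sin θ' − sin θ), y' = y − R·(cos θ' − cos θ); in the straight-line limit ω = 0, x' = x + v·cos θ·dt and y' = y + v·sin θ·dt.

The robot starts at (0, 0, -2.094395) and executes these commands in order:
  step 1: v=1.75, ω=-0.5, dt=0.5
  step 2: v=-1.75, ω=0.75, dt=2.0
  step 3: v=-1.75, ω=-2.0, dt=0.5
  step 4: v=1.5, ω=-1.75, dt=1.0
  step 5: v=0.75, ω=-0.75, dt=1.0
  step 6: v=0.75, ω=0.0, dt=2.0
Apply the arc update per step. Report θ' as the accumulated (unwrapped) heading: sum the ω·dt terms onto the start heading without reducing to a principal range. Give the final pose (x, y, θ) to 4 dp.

(-2.8759, 4.7021, -4.3444)

step 1: θ'=-2.3444 (R=-3.5000) → pose (-0.5272, -0.6955, -2.3444)
step 2: θ'=-0.8444 (R=-2.3333) → pose (-0.4521, 2.4846, -0.8444)
step 3: θ'=-1.8444 (R=0.8750) → pose (-0.6405, 3.3022, -1.8444)
step 4: θ'=-3.5944 (R=-0.8571) → pose (-1.8407, 2.7630, -3.5944)
step 5: θ'=-4.3444 (R=-1.0000) → pose (-2.3363, 3.3025, -4.3444)
step 6: θ'=-4.3444 (straight) → pose (-2.8759, 4.7021, -4.3444)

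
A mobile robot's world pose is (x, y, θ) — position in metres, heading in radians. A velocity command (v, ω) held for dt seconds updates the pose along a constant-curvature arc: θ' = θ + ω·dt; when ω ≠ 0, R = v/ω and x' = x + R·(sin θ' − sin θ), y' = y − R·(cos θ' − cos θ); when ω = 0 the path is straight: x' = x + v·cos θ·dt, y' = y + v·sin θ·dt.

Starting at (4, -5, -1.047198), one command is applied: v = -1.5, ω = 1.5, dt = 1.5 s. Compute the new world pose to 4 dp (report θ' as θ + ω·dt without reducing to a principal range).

θ' = -1.0472 + 1.5·1.5 = 1.2028
R = v/ω = -1.5/1.5 = -1.0000
x' = 4 + -1.0000·(sin 1.2028 − sin -1.0472) = 2.2009
y' = -5 − -1.0000·(cos 1.2028 − cos -1.0472) = -5.1403

(2.2009, -5.1403, 1.2028)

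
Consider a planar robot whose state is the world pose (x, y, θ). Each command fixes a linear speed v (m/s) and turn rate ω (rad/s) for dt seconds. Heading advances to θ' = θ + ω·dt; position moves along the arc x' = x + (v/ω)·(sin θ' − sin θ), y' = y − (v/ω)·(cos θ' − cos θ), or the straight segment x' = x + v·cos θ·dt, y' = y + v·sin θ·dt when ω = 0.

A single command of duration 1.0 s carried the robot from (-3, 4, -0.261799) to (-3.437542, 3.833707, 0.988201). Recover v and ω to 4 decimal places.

v = -0.5000, ω = 1.2500

Δθ = 0.988201 − -0.261799 = 1.250000
ω = Δθ/dt = 1.250000/1.0 = 1.2500
R = Δx/(sin θ' − sin θ) = -0.4000
v = R·ω = -0.4000·1.2500 = -0.5000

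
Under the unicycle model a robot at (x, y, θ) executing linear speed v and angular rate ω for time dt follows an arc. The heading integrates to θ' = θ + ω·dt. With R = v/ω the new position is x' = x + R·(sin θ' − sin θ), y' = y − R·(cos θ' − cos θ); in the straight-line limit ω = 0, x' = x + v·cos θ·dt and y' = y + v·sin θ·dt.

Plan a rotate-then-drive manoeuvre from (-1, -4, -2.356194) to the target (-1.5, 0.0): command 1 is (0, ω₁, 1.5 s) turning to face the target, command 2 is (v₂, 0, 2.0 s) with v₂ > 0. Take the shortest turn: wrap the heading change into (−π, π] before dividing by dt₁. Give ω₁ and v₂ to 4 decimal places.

heading to target = atan2(0−-4, -1.5−-1) = 1.6952
Δθ = wrap(1.6952 − -2.3562) = -2.2318; ω₁ = Δθ/dt₁ = -1.4879
distance = √((-1.5−-1)² + (0−-4)²) = 4.0311; v₂ = distance/dt₂ = 2.0156

ω₁ = -1.4879, v₂ = 2.0156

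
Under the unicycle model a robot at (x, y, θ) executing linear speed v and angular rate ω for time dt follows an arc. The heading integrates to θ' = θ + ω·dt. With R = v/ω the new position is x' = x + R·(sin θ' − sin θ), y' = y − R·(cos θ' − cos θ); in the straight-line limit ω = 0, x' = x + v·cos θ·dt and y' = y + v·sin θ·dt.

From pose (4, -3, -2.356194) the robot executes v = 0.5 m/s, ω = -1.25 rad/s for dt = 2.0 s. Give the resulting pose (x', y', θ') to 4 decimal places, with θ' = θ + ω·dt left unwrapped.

θ' = -2.3562 + -1.25·2.0 = -4.8562
R = v/ω = 0.5/-1.25 = -0.4000
x' = 4 + -0.4000·(sin -4.8562 − sin -2.3562) = 3.3213
y' = -3 − -0.4000·(cos -4.8562 − cos -2.3562) = -2.6598

(3.3213, -2.6598, -4.8562)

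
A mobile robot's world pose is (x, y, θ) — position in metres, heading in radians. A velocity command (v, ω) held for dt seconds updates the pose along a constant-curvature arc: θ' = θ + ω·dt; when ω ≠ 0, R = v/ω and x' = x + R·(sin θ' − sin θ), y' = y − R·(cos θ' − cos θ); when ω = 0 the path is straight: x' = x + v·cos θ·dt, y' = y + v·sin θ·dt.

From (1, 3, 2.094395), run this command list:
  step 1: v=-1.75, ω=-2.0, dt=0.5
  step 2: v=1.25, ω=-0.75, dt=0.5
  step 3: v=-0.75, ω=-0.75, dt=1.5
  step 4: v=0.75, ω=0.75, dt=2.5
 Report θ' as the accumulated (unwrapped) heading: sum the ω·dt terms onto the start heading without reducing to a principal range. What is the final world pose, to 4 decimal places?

step 1: θ'=1.0944 (R=0.8750) → pose (1.0198, 2.1612, 1.0944)
step 2: θ'=0.7194 (R=-1.6667) → pose (1.4027, 2.6506, 0.7194)
step 3: θ'=-0.4056 (R=1.0000) → pose (0.3492, 2.4839, -0.4056)
step 4: θ'=1.4694 (R=1.0000) → pose (1.7386, 3.3016, 1.4694)

(1.7386, 3.3016, 1.4694)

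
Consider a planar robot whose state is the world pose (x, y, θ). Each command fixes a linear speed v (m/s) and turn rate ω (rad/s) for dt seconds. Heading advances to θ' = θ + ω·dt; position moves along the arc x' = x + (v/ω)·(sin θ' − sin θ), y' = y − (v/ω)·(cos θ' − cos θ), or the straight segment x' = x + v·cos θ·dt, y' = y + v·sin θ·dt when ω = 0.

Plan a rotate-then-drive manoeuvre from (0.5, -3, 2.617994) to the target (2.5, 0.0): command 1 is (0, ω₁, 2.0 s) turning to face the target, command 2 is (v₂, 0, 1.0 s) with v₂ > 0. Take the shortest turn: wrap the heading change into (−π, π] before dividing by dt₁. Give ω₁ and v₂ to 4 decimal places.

heading to target = atan2(0−-3, 2.5−0.5) = 0.9828
Δθ = wrap(0.9828 − 2.6180) = -1.6352; ω₁ = Δθ/dt₁ = -0.8176
distance = √((2.5−0.5)² + (0−-3)²) = 3.6056; v₂ = distance/dt₂ = 3.6056

ω₁ = -0.8176, v₂ = 3.6056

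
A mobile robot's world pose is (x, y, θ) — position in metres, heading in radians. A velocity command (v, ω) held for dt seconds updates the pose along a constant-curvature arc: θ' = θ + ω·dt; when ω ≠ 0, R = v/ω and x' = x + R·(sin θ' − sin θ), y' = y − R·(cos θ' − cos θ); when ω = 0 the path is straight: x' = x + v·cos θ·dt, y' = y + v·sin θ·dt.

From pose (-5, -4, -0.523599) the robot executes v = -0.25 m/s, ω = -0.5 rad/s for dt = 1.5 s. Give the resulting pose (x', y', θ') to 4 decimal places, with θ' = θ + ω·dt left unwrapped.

(-5.2281, -3.7134, -1.2736)

θ' = -0.5236 + -0.5·1.5 = -1.2736
R = v/ω = -0.25/-0.5 = 0.5000
x' = -5 + 0.5000·(sin -1.2736 − sin -0.5236) = -5.2281
y' = -4 − 0.5000·(cos -1.2736 − cos -0.5236) = -3.7134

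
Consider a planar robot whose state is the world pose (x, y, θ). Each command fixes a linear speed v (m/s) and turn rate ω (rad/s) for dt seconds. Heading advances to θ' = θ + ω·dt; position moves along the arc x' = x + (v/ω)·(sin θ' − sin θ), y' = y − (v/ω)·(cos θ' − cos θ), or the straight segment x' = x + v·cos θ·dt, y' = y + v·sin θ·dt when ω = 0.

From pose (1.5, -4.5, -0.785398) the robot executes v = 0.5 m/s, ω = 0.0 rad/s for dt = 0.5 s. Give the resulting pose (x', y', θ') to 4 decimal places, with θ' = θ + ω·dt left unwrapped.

θ' = -0.7854 + 0.0·0.5 = -0.7854
ω = 0 → straight: x' = 1.5 + 0.5·cos(-0.7854)·0.5 = 1.6768
y' = -4.5 + 0.5·sin(-0.7854)·0.5 = -4.6768

(1.6768, -4.6768, -0.7854)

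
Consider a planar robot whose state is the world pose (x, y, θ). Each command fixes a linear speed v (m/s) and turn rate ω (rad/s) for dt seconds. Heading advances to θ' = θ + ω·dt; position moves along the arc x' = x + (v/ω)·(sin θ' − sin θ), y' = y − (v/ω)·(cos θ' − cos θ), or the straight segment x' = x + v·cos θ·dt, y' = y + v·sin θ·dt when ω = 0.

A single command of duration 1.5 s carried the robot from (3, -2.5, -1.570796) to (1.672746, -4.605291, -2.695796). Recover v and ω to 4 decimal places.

Δθ = -2.695796 − -1.570796 = -1.125000
ω = Δθ/dt = -1.125000/1.5 = -0.7500
R = −Δy/(cos θ' − cos θ) = -2.3333
v = R·ω = -2.3333·-0.7500 = 1.7500

v = 1.7500, ω = -0.7500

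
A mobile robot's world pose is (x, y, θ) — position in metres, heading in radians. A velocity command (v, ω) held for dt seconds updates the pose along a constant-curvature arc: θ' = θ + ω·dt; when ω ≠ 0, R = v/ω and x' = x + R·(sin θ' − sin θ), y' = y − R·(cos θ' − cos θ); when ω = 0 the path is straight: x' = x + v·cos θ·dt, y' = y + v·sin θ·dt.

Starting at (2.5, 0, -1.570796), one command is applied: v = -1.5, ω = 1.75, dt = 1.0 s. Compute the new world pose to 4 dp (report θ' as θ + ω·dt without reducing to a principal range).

(1.4901, 0.8434, 0.1792)

θ' = -1.5708 + 1.75·1.0 = 0.1792
R = v/ω = -1.5/1.75 = -0.8571
x' = 2.5 + -0.8571·(sin 0.1792 − sin -1.5708) = 1.4901
y' = 0 − -0.8571·(cos 0.1792 − cos -1.5708) = 0.8434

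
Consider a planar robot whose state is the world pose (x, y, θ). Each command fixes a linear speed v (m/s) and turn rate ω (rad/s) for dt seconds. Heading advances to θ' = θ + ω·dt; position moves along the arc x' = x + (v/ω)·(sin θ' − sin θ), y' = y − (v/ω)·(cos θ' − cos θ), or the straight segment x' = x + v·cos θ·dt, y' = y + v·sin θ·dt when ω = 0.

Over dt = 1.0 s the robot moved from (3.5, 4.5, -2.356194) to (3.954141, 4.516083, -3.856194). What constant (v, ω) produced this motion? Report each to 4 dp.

v = -0.5000, ω = -1.5000

Δθ = -3.856194 − -2.356194 = -1.500000
ω = Δθ/dt = -1.500000/1.0 = -1.5000
R = Δx/(sin θ' − sin θ) = 0.3333
v = R·ω = 0.3333·-1.5000 = -0.5000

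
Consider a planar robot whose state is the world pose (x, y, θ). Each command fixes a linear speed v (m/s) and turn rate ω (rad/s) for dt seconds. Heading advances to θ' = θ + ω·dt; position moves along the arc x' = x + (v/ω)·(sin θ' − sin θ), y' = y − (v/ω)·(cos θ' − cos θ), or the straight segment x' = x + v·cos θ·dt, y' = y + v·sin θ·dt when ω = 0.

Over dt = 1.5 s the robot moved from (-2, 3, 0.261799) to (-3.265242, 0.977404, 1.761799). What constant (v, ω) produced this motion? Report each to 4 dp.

Δθ = 1.761799 − 0.261799 = 1.500000
ω = Δθ/dt = 1.500000/1.5 = 1.0000
R = −Δy/(cos θ' − cos θ) = -1.7500
v = R·ω = -1.7500·1.0000 = -1.7500

v = -1.7500, ω = 1.0000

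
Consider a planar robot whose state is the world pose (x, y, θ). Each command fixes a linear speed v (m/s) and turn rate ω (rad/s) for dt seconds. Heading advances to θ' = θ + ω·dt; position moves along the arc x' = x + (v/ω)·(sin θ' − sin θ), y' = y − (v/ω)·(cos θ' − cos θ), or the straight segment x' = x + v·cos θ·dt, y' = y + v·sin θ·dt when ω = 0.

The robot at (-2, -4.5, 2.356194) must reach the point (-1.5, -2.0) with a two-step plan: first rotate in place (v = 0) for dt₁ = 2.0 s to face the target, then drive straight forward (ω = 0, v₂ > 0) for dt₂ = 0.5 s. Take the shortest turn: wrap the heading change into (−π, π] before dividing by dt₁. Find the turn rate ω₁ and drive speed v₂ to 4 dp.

heading to target = atan2(-2−-4.5, -1.5−-2) = 1.3734
Δθ = wrap(1.3734 − 2.3562) = -0.9828; ω₁ = Δθ/dt₁ = -0.4914
distance = √((-1.5−-2)² + (-2−-4.5)²) = 2.5495; v₂ = distance/dt₂ = 5.0990

ω₁ = -0.4914, v₂ = 5.0990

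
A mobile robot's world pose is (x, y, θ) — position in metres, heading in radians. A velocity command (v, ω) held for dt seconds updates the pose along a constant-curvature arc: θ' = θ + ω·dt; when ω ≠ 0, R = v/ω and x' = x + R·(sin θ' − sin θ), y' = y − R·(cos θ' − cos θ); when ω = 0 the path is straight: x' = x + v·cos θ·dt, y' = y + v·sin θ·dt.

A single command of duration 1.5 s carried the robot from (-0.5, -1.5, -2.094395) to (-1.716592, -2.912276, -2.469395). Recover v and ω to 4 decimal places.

v = 1.2500, ω = -0.2500

Δθ = -2.469395 − -2.094395 = -0.375000
ω = Δθ/dt = -0.375000/1.5 = -0.2500
R = −Δy/(cos θ' − cos θ) = -5.0000
v = R·ω = -5.0000·-0.2500 = 1.2500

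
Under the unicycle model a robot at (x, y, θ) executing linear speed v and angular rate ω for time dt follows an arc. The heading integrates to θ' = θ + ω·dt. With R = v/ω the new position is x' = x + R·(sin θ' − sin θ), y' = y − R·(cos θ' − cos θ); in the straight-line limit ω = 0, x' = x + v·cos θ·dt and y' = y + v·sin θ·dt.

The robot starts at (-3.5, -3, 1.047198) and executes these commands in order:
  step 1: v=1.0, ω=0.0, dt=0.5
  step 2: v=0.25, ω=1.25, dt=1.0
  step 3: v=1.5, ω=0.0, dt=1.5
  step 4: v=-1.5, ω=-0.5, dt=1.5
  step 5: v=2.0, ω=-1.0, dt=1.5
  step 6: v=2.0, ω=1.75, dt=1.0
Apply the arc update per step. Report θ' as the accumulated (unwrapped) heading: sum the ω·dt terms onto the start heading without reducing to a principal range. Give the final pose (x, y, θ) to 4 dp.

(-1.0468, 0.6332, 1.7972)

step 1: θ'=1.0472 (straight) → pose (-3.2500, -2.5670, 1.0472)
step 2: θ'=2.2972 (R=0.2000) → pose (-3.2737, -2.3342, 2.2972)
step 3: θ'=2.2972 (straight) → pose (-4.7681, -0.6521, 2.2972)
step 4: θ'=1.5472 (R=3.0000) → pose (-4.0116, -2.7155, 1.5472)
step 5: θ'=0.0472 (R=-2.0000) → pose (-2.1066, -0.7649, 0.0472)
step 6: θ'=1.7972 (R=1.1429) → pose (-1.0468, 0.6332, 1.7972)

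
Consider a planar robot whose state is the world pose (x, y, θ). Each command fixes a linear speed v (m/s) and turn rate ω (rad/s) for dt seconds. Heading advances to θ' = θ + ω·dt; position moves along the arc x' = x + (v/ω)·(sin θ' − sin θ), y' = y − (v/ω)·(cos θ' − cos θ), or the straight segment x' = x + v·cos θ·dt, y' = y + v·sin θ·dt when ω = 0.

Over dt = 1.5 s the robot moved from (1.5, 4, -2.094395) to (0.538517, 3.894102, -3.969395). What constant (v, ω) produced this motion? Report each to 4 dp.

Δθ = -3.969395 − -2.094395 = -1.875000
ω = Δθ/dt = -1.875000/1.5 = -1.2500
R = Δx/(sin θ' − sin θ) = -0.6000
v = R·ω = -0.6000·-1.2500 = 0.7500

v = 0.7500, ω = -1.2500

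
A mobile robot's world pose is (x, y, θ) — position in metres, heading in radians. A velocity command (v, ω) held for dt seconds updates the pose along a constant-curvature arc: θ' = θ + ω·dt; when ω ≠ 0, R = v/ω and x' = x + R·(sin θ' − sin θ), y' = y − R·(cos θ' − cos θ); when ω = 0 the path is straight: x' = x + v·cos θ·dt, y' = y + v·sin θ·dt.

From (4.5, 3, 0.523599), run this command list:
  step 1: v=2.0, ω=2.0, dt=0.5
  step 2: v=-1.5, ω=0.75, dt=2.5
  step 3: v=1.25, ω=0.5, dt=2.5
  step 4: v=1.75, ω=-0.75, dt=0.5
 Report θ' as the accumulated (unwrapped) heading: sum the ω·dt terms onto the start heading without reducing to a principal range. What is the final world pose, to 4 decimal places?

(5.4293, -1.3109, 4.2736)

step 1: θ'=1.5236 (R=1.0000) → pose (4.9989, 3.8188, 1.5236)
step 2: θ'=3.3986 (R=-2.0000) → pose (7.5050, 1.7902, 3.3986)
step 3: θ'=4.6486 (R=2.5000) → pose (5.6456, -0.4683, 4.6486)
step 4: θ'=4.2736 (R=-2.3333) → pose (5.4293, -1.3109, 4.2736)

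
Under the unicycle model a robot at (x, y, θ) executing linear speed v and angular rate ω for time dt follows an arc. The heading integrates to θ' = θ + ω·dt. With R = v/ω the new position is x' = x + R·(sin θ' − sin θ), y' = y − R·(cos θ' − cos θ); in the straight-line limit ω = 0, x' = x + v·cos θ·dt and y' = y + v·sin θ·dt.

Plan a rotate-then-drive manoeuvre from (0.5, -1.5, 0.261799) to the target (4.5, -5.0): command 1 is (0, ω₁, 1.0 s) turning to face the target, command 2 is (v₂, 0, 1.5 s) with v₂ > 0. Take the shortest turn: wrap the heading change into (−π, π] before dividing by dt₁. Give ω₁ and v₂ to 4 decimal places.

ω₁ = -0.9806, v₂ = 3.5434

heading to target = atan2(-5−-1.5, 4.5−0.5) = -0.7188
Δθ = wrap(-0.7188 − 0.2618) = -0.9806; ω₁ = Δθ/dt₁ = -0.9806
distance = √((4.5−0.5)² + (-5−-1.5)²) = 5.3151; v₂ = distance/dt₂ = 3.5434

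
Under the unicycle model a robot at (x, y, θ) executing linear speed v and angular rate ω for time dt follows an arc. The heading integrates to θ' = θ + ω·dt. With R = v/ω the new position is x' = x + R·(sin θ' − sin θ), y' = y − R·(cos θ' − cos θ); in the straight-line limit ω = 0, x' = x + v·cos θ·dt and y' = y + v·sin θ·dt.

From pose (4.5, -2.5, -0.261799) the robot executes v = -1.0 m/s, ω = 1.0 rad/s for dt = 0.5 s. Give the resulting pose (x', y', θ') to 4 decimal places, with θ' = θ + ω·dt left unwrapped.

(4.0052, -2.4942, 0.2382)

θ' = -0.2618 + 1.0·0.5 = 0.2382
R = v/ω = -1.0/1.0 = -1.0000
x' = 4.5 + -1.0000·(sin 0.2382 − sin -0.2618) = 4.0052
y' = -2.5 − -1.0000·(cos 0.2382 − cos -0.2618) = -2.4942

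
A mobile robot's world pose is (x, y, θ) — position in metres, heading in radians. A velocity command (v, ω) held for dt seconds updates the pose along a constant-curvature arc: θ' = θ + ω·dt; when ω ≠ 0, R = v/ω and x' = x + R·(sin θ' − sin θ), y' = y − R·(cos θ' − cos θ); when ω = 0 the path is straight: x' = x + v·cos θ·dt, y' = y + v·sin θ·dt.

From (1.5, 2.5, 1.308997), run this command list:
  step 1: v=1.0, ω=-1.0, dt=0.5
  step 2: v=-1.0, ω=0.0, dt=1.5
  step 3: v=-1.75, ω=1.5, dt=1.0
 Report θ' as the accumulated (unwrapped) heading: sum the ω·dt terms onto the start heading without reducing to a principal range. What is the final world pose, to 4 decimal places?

(0.6882, 0.2556, 2.3090)

step 1: θ'=0.8090 (R=-1.0000) → pose (1.7423, 2.9314, 0.8090)
step 2: θ'=0.8090 (straight) → pose (0.7070, 1.8460, 0.8090)
step 3: θ'=2.3090 (R=-1.1667) → pose (0.6882, 0.2556, 2.3090)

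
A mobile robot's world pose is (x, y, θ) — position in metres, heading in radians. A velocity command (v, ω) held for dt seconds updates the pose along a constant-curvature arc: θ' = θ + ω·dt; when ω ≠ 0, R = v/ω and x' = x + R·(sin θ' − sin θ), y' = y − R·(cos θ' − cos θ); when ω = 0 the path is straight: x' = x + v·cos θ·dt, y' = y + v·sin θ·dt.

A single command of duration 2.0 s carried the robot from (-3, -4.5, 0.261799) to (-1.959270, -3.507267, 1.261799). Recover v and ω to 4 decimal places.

v = 0.7500, ω = 0.5000

Δθ = 1.261799 − 0.261799 = 1.000000
ω = Δθ/dt = 1.000000/2.0 = 0.5000
R = Δx/(sin θ' − sin θ) = 1.5000
v = R·ω = 1.5000·0.5000 = 0.7500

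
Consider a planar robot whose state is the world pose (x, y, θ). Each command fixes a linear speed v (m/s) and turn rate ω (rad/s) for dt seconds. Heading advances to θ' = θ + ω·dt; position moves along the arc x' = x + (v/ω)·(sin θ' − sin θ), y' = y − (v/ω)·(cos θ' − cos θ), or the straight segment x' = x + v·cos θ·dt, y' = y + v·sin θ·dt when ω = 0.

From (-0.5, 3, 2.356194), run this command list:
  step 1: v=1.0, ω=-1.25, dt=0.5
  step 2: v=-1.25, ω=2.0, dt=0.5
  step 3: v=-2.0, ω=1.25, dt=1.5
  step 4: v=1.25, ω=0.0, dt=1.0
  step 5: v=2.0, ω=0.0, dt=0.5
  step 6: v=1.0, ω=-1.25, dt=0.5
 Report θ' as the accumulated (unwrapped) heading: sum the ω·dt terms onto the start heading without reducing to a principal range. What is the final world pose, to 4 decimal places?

step 1: θ'=1.7312 (R=-0.8000) → pose (-0.7240, 3.4379, 1.7312)
step 2: θ'=2.7312 (R=-0.6250) → pose (-0.3564, 2.9646, 2.7312)
step 3: θ'=4.6062 (R=-1.6000) → pose (1.8729, 4.2622, 4.6062)
step 4: θ'=4.6062 (straight) → pose (1.7404, 3.0192, 4.6062)
step 5: θ'=4.6062 (straight) → pose (1.6344, 2.0249, 4.6062)
step 6: θ'=3.9812 (R=-0.8000) → pose (1.4344, 1.5754, 3.9812)

(1.4344, 1.5754, 3.9812)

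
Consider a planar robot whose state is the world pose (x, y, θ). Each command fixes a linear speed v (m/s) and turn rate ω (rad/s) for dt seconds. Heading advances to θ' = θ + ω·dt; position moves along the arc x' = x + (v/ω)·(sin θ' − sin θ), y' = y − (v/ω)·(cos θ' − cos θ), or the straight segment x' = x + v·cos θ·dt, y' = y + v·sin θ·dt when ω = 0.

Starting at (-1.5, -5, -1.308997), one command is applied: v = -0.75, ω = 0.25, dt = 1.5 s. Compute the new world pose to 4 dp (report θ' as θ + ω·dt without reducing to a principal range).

θ' = -1.3090 + 0.25·1.5 = -0.9340
R = v/ω = -0.75/0.25 = -3.0000
x' = -1.5 + -3.0000·(sin -0.9340 − sin -1.3090) = -1.9858
y' = -5 − -3.0000·(cos -0.9340 − cos -1.3090) = -3.9926

(-1.9858, -3.9926, -0.9340)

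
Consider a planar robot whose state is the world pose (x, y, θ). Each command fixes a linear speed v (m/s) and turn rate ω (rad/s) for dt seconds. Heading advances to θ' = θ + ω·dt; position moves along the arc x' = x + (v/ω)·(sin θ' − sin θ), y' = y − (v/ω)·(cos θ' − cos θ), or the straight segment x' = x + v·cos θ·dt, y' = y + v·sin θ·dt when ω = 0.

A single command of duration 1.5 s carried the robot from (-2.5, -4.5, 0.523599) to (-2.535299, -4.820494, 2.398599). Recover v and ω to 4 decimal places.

v = -0.2500, ω = 1.2500

Δθ = 2.398599 − 0.523599 = 1.875000
ω = Δθ/dt = 1.875000/1.5 = 1.2500
R = −Δy/(cos θ' − cos θ) = -0.2000
v = R·ω = -0.2000·1.2500 = -0.2500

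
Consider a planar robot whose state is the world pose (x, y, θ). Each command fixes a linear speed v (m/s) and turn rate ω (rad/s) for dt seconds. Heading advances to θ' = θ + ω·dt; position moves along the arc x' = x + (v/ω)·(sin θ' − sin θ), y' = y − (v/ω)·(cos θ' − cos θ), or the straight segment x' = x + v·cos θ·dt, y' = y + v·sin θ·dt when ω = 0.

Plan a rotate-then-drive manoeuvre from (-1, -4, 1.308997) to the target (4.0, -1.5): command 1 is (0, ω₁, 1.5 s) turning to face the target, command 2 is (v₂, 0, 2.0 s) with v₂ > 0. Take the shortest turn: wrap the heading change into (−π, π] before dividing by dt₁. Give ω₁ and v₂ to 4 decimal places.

ω₁ = -0.5636, v₂ = 2.7951

heading to target = atan2(-1.5−-4, 4−-1) = 0.4636
Δθ = wrap(0.4636 − 1.3090) = -0.8453; ω₁ = Δθ/dt₁ = -0.5636
distance = √((4−-1)² + (-1.5−-4)²) = 5.5902; v₂ = distance/dt₂ = 2.7951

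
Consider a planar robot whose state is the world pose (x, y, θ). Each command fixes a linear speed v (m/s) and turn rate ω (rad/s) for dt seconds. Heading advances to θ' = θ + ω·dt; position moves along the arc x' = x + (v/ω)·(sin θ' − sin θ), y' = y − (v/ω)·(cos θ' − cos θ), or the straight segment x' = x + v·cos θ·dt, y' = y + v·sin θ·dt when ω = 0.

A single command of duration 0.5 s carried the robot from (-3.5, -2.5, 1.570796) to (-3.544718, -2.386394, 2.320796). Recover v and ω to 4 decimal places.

Δθ = 2.320796 − 1.570796 = 0.750000
ω = Δθ/dt = 0.750000/0.5 = 1.5000
R = −Δy/(cos θ' − cos θ) = 0.1667
v = R·ω = 0.1667·1.5000 = 0.2500

v = 0.2500, ω = 1.5000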